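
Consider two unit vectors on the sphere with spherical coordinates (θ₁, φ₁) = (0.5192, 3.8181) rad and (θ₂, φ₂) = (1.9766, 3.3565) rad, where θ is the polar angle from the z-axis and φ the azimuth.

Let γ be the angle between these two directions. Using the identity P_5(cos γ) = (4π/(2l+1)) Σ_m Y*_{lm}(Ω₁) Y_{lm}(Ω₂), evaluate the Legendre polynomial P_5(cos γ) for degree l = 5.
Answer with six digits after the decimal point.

0.120259

Summing Y*_{l m}(θ₁,φ₁)·Y_{l m}(θ₂,φ₂) over m ∈ [−5, 5]; prefactor 4π/(2·5+1) = 1.142397:
  [-5]  conj(Y_{5,-5})(Ω₁) = +0.013556+0.003331i ; Y_{5,-5}(Ω₂) = -0.144693+0.267229i ; Δ = -0.002852+0.003141i
  [-4]  conj(Y_{5,-4})(Ω₁) = -0.070029+0.032590i ; Y_{5,-4}(Ω₂) = -0.269497+0.312801i ; Δ = +0.008679-0.030688i
  [-3]  conj(Y_{5,-3})(Ω₁) = +0.108242-0.219174i ; Y_{5,-3}(Ω₂) = -0.086319+0.064904i ; Δ = +0.004882+0.025944i
  [-2]  conj(Y_{5,-2})(Ω₁) = +0.098733+0.446168i ; Y_{5,-2}(Ω₂) = +0.273384-0.125318i ; Δ = +0.082905+0.109602i
  [-1]  conj(Y_{5,-1})(Ω₁) = -0.294841-0.236728i ; Y_{5,-1}(Ω₂) = +0.193115-0.042153i ; Δ = -0.066917-0.033287i
  [+0]  conj(Y_{5,0})(Ω₁) = -0.199878-0.000000i ; Y_{5,0}(Ω₂) = -0.259531+0.000000i ; Δ = +0.051874+0.000000i
  [+1]  conj(Y_{5,1})(Ω₁) = +0.294841-0.236728i ; Y_{5,1}(Ω₂) = -0.193115-0.042153i ; Δ = -0.066917+0.033287i
  [+2]  conj(Y_{5,2})(Ω₁) = +0.098733-0.446168i ; Y_{5,2}(Ω₂) = +0.273384+0.125318i ; Δ = +0.082905-0.109602i
  [+3]  conj(Y_{5,3})(Ω₁) = -0.108242-0.219174i ; Y_{5,3}(Ω₂) = +0.086319+0.064904i ; Δ = +0.004882-0.025944i
  [+4]  conj(Y_{5,4})(Ω₁) = -0.070029-0.032590i ; Y_{5,4}(Ω₂) = -0.269497-0.312801i ; Δ = +0.008679+0.030688i
  [+5]  conj(Y_{5,5})(Ω₁) = -0.013556+0.003331i ; Y_{5,5}(Ω₂) = +0.144693+0.267229i ; Δ = -0.002852-0.003141i
Accumulated sum +0.105269+0.000000i; after 4π/(2l+1) scaling, +0.120259+0.000000i ⇒ P_5 = 0.120259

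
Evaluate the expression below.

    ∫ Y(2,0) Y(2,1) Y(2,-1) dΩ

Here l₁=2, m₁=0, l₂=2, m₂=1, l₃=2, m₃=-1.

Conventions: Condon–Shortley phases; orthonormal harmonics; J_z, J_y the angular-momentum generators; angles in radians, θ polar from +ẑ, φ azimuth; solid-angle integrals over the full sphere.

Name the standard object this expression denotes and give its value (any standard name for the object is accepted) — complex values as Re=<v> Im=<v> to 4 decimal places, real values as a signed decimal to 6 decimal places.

This is a Gaunt coefficient — the integral of a triple product of spherical harmonics over the sphere.
m-sum 0 ✓  L=6 even ✓  0≤2≤4 ✓
Π(2lᵢ+1) = 5×5×5 = 125
triangle coeff Δ(2,2,2) = 1/630
Σ_t [0,2]: t=0:+1/8 t=1:−1/1 t=2:+1/8 = -3/4
(3j)²=2/35 [(2 2 2; 0 0 0)], sign=-1
Σ_t [1,2]: t=1:−1/2 t=2:+1/4 = -1/4
(3j)²=1/70 [(2 2 2; 0 1 -1)], sign=+1
⇒ 4πI² = 5/49
I = (-1)√(5/49/(4π)) = -0.09011188

Gaunt coefficient, -0.090112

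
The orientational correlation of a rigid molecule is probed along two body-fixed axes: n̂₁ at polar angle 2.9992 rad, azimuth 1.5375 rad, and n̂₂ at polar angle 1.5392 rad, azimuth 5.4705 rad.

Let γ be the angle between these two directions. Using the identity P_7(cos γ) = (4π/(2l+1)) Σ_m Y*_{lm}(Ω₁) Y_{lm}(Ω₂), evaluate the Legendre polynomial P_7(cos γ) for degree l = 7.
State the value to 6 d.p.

Term-by-term m-sum for l=7 (normalisation 4π/15 = 0.837758):
  m=-7: (-0.000000-0.000001i) × (+0.412833-0.279046i) = -0.000000-0.000000i  (running Σ = -0.000000-0.000000i)
  m=-6: (+0.000015-0.000003i) × (+0.009605-0.058141i) = -0.000000-0.000001i  (running Σ = -0.000000-0.000001i)
  m=-5: (+0.000041+0.000244i) × (+0.218334+0.287824i) = -0.000061+0.000065i  (running Σ = -0.000062+0.000064i)
  m=-4: (-0.002844+0.000381i) × (+0.068700+0.007528i) = -0.000198+0.000005i  (running Σ = -0.000260+0.000069i)
  m=-3: (-0.002385-0.023793i) × (-0.247178+0.209694i) = +0.005579+0.005381i  (running Σ = +0.005319+0.005450i)
  m=-2: (+0.138532-0.009239i) × (-0.004011+0.073416i) = +0.000123+0.010207i  (running Σ = +0.005441+0.015657i)
  m=-1: (+0.016783+0.503867i) × (-0.213582-0.225568i) = +0.110071-0.111402i  (running Σ = +0.115513-0.095745i)
  m=0: (-0.803506-0.000000i) × (-0.074824+0.000000i) = +0.060122+0.000000i  (running Σ = +0.175635-0.095745i)
  m=1: (-0.016783+0.503867i) × (+0.213582-0.225568i) = +0.110071+0.111402i  (running Σ = +0.285706+0.015657i)
  m=2: (+0.138532+0.009239i) × (-0.004011-0.073416i) = +0.000123-0.010207i  (running Σ = +0.285829+0.005450i)
  m=3: (+0.002385-0.023793i) × (+0.247178+0.209694i) = +0.005579-0.005381i  (running Σ = +0.291408+0.000069i)
  m=4: (-0.002844-0.000381i) × (+0.068700-0.007528i) = -0.000198-0.000005i  (running Σ = +0.291210+0.000064i)
  m=5: (-0.000041+0.000244i) × (-0.218334+0.287824i) = -0.000061-0.000065i  (running Σ = +0.291148-0.000001i)
  m=6: (+0.000015+0.000003i) × (+0.009605+0.058141i) = -0.000000+0.000001i  (running Σ = +0.291148-0.000000i)
  m=7: (+0.000000-0.000001i) × (-0.412833-0.279046i) = -0.000000+0.000000i  (running Σ = +0.291148-0.000000i)
Total Σ_m = +0.291148-0.000000i. Multiply by 0.837758: +0.243911-0.000000i. P_7(cos γ) = 0.243911

0.243911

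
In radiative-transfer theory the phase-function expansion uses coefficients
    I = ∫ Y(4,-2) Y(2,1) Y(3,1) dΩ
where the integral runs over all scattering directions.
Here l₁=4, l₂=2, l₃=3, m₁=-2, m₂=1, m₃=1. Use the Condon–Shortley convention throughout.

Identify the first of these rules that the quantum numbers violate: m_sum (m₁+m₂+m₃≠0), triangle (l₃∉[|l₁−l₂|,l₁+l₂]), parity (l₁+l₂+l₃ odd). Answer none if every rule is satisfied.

m₁+m₂+m₃ = -2 + 1 + 1 = 0  ✓
triangle: |4−2|=2 ≤ l₃=3 ≤ 4+2=6  ✓
parity: l₁+l₂+l₃ = 9 is odd  ✗

parity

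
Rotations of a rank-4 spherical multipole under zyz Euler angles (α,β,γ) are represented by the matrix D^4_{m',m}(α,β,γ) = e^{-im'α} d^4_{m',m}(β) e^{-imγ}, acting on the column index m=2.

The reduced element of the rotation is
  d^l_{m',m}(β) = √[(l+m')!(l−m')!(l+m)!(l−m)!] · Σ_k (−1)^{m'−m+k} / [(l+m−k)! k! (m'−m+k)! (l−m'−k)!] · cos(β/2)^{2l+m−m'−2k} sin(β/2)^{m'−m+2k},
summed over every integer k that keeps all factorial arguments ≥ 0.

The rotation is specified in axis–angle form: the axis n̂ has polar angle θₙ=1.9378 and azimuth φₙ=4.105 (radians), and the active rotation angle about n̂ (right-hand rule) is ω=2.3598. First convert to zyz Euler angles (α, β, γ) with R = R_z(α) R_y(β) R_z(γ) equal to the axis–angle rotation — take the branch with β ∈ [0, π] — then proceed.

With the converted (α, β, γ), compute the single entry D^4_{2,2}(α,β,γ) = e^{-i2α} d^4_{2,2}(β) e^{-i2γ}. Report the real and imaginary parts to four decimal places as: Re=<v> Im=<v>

Re=-0.3826 Im=0.1084

Axis–angle → zyz. n̂ = (sinθₙcosφₙ, sinθₙsinφₙ, cosθₙ) = (-0.532719, -0.766458, -0.358820), ω = 2.3598.
R = I cosω + sinω [n̂]ₓ + (1−cosω) n̂n̂ᵀ gives
  R = [-0.224471, +0.950870, -0.213210; +0.445255, +0.294698, +0.845518; +0.866811, +0.094861, -0.489531]
β = atan2(√(R₁₃²+R₂₃²), R₃₃) = 2.082348; α = atan2(R₂₃, R₁₃) mod 2π = 1.817811; γ = atan2(R₃₂, −R₃₁) mod 2π = 3.032589
D^4_{2,2}(1.8178,2.0823,3.0326) = e^{-i·2·1.8178}·d^4_{2,2}(2.0823)·e^{-i·2·3.0326}. Compute d first:
c=cos(2.082348/2)=0.505208, s=sin(2.082348/2)=0.862998; N=√[720·2·720·2]=1440.000000
Admissible k: 0..2 (factorial args all ≥0)
  k=0: (−1)^0·1440.0000/(1440)·0.5052^8·0.8630^0 = +0.004244
  k=1: (−1)^1·1440.0000/(120)·0.5052^6·0.8630^2 = -0.148600
  k=2: (−1)^2·1440.0000/(96)·0.5052^4·0.8630^4 = +0.542013
d^4_{2,2}(2.0823) = +0.004244 -0.148600 +0.542013 = +0.397656
Attach z-rotation phases: D = e^{-i(2)(1.8178)}·(+0.397656)·e^{-i(2)(3.0326)} = -0.382604+0.108374i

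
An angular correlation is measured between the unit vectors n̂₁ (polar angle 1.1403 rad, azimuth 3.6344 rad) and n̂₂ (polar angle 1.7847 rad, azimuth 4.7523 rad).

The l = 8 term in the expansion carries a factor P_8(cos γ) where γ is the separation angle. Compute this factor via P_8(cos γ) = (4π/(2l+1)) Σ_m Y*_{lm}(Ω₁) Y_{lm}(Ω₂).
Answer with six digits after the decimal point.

-0.239071

Term-by-term m-sum for l=8 (normalisation 4π/17 = 0.739198):
  m=-8: (-0.166886-0.172130i) × (+0.406956-0.134539i) = -0.091074-0.047597i  (running Σ = -0.091074-0.047597i)
  m=-7: (+0.419661+0.133531i) × (+0.102700+0.357990i) = -0.004704+0.163948i  (running Σ = -0.095777+0.116351i)
  m=-6: (-0.336023+0.062796i) × (+0.103199-0.025196i) = -0.033095+0.014947i  (running Σ = -0.128872+0.131298i)
  m=-5: (-0.063520+0.051110i) × (+0.070866+0.350395i) = -0.022410-0.018635i  (running Σ = -0.151282+0.112663i)
  m=-4: (+0.139998-0.330726i) × (-0.012063+0.001942i) = -0.001046+0.004262i  (running Σ = -0.152329+0.116925i)
  m=-3: (+0.008711+0.094031i) × (+0.039425+0.327700i) = -0.030470+0.006562i  (running Σ = -0.182799+0.123487i)
  m=-2: (+0.171447+0.258750i) × (-0.064397+0.005151i) = -0.012374-0.015780i  (running Σ = -0.195173+0.107707i)
  m=-1: (-0.140823-0.075622i) × (+0.012520+0.313535i) = +0.021947-0.045100i  (running Σ = -0.173226+0.062607i)
  m=0: (-0.288753-0.000000i) × (-0.079765+0.000000i) = +0.023033+0.000000i  (running Σ = -0.150193+0.062607i)
  m=1: (+0.140823-0.075622i) × (-0.012520+0.313535i) = +0.021947+0.045100i  (running Σ = -0.128246+0.107707i)
  m=2: (+0.171447-0.258750i) × (-0.064397-0.005151i) = -0.012374+0.015780i  (running Σ = -0.140620+0.123487i)
  m=3: (-0.008711+0.094031i) × (-0.039425+0.327700i) = -0.030470-0.006562i  (running Σ = -0.171090+0.116925i)
  m=4: (+0.139998+0.330726i) × (-0.012063-0.001942i) = -0.001046-0.004262i  (running Σ = -0.172137+0.112663i)
  m=5: (+0.063520+0.051110i) × (-0.070866+0.350395i) = -0.022410+0.018635i  (running Σ = -0.194547+0.131298i)
  m=6: (-0.336023-0.062796i) × (+0.103199+0.025196i) = -0.033095-0.014947i  (running Σ = -0.227642+0.116351i)
  m=7: (-0.419661+0.133531i) × (-0.102700+0.357990i) = -0.004704-0.163948i  (running Σ = -0.232345-0.047597i)
  m=8: (-0.166886+0.172130i) × (+0.406956+0.134539i) = -0.091074+0.047597i  (running Σ = -0.323419+0.000000i)
Σ over m = -0.323419+0.000000i; ×(4π/17) → -0.239071+0.000000i. Real part: -0.239071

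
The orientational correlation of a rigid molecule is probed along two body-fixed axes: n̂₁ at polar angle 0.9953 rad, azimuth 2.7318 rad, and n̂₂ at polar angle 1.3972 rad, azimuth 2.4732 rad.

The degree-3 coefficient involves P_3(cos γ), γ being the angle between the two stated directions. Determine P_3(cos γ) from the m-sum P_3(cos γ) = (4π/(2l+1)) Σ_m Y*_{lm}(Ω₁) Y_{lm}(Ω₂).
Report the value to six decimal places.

Addition theorem: P_3(cos γ) = (4π/7) Σ_m Y*_{lm}(Ω₁) Y_{lm}(Ω₂), m = −3…3:
  m=-3: (-0.082480, 0.232121) × (0.167790, -0.361666) = (0.070111, 0.068778)  (running Σ = (0.070111, 0.068778))
  m=-2: (0.267181, -0.286104) × (0.039711, 0.166589) = (0.058272, 0.033148)  (running Σ = (0.128383, 0.101926))
  m=-1: (-0.119624, 0.051963) × (0.212559, 0.167845) = (-0.034149, -0.009033)  (running Σ = (0.094234, 0.092893))
  m=0: (-0.308502, -0.000000) × (-0.183756, 0.000000) = (0.056689, 0.000000)  (running Σ = (0.150923, 0.092893))
  m=1: (0.119624, 0.051963) × (-0.212559, 0.167845) = (-0.034149, 0.009033)  (running Σ = (0.116774, 0.101926))
  m=2: (0.267181, 0.286104) × (0.039711, -0.166589) = (0.058272, -0.033148)  (running Σ = (0.175046, 0.068778))
  m=3: (0.082480, 0.232121) × (-0.167790, -0.361666) = (0.070111, -0.068778)  (running Σ = (0.245157, 0.000000))
Accumulated sum (0.245157, 0.000000); after 4π/(2l+1) scaling, (0.440104, 0.000000) ⇒ P_3 = 0.440104

0.440104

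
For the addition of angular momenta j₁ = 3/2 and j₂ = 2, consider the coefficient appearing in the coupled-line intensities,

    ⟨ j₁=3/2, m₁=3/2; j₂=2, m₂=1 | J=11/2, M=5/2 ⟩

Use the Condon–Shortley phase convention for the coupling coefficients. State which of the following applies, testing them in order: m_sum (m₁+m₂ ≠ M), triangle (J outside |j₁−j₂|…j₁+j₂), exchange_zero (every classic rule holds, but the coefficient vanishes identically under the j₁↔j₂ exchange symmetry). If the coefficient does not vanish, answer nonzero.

triangle

m-sum: m₁+m₂ = 3/2+1 = 5/2, M = 5/2  ✓
triangle: need |j₁−j₂| ≤ J ≤ j₁+j₂, i.e. J ∈ [1/2, 7/2]; J = 11/2 is outside ✗ ⇒ coefficient is 0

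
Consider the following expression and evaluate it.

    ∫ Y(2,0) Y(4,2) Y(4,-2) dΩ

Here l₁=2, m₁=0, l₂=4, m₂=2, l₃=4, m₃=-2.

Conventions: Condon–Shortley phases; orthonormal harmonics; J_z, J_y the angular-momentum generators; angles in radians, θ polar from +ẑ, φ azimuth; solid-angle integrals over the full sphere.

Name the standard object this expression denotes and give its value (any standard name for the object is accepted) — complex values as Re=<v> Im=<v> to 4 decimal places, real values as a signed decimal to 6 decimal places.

Gaunt coefficient, +0.065536

This is a Gaunt coefficient — the integral of a triple product of spherical harmonics over the sphere.
Rules hold: Σm=0, L=10 even, 2≤4≤6.
N = 5·9·9 = 405
Δ = 2!·2!·6!/11! = 1/13860
Racah Σ t=0..2: t=0:+1/192 t=1:−1/36 t=2:+1/192 = -5/288
⇒ 3j(2 4 4; 0 0 0)² = 20/693, sgn -1
Racah Σ t=0..2: t=0:+1/2880 t=1:−1/120 t=2:+1/192 = -1/360
⇒ 3j(2 4 4; 0 2 -2)² = 16/3465, sgn -1
4πI² = N·(3j₀)²·(3jₘ)² = 320/5929
I = +1·√(0.053972/4π) = 0.06553591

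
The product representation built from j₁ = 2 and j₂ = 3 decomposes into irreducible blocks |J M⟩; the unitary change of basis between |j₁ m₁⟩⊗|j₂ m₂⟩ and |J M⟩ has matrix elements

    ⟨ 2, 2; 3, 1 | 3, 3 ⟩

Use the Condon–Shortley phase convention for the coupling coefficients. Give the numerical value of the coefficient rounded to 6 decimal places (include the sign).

j₁+j₂−J=2  J+j₁−j₂=2  J−j₁+j₂=4  j₁+j₂+J+1=9
(j₁±m₁, j₂±m₂, J±M) = (4,0,4,2,6,0)
P² = 1536
sum k=0..0:
  [0] +1/96 = 1/96
S = 1/96
C² = P²·S² = 1/6 ; C = +0.408248

+0.408248  (= +√(1/6))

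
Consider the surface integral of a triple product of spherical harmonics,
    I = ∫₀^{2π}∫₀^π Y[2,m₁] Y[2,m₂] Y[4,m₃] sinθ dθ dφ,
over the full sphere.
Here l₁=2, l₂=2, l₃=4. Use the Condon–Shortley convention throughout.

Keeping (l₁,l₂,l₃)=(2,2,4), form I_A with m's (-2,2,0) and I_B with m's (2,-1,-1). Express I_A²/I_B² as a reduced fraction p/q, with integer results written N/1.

Shared (l₁,l₂,l₃)=(2,2,4): N and (l;000)² cancel in I_A²/I_B².
A: Δ = 0!·4!·4!/9! = 1/630; Racah Σ t=0..0: t=0:+1/576 = 1/576; ⇒ 3j(2 2 4; -2 2 0)² = 1/630, sgn +1
B: Δ = 0!·4!·4!/9! = 1/630; Racah Σ t=0..0: t=0:+1/144 = 1/144; ⇒ 3j(2 2 4; 2 -1 -1)² = 1/126, sgn -1
I_A²/I_B² = (1/630)/(1/126) = 1/5

1/5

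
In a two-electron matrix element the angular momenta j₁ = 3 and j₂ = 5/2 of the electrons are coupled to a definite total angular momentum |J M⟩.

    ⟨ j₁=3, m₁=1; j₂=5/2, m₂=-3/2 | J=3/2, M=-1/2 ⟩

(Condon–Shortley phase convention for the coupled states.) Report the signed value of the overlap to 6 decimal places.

j₁+j₂−J=4  J+j₁−j₂=2  J−j₁+j₂=1  j₁+j₂+J+1=8
(j₁±m₁, j₂±m₂, J±M) = (4,2,1,4,1,2)
P² = 384/35
sum k=0..1:
  [0] +1/48 = 1/48
  [1] −1/6 = -1/6
S = -7/48
C² = P²·S² = 7/30 ; C = -0.483046

−√(7/30) = -0.483046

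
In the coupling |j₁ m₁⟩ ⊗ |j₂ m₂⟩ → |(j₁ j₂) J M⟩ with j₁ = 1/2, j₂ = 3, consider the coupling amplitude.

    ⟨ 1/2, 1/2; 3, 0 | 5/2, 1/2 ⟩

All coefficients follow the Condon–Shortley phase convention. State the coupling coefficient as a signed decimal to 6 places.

√[6·1!0!5!/7! · 1!0!3!3!3!2!] = √(432/7)
  +(−1)^0/∏(0,1,0,3,0,2)! = 1/12  (running 1/12)
⟨..|..⟩ = √(432/7)·(1/12) = +0.654654

+√(3/7) ≈ +0.654654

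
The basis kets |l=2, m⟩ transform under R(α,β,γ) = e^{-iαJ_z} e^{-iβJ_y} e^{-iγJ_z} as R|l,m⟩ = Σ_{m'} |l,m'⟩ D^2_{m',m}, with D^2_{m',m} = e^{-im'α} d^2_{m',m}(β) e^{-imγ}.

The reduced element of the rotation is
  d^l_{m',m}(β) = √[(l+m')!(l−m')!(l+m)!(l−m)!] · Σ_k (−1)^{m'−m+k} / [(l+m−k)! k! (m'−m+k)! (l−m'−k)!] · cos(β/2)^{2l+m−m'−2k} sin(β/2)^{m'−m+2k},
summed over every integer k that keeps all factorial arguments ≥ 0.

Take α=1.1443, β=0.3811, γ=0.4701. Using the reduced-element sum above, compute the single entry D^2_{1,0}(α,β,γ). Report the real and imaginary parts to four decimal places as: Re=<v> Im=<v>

Re=-0.1749 Im=0.3850

Split into d^2_{1,0}(β=0.3811) × two z-phases.
c=cos(0.381100/2)=0.981900, s=sin(0.381100/2)=0.189399; N=√[6·1·2·2]=4.898979
k∈{0,1} keeps every argument non-negative
  k=0: (−1)^1·4.8990/(2)·0.9819^3·0.1894^1 = -0.439193
  k=1: (−1)^2·4.8990/(2)·0.9819^1·0.1894^3 = +0.016341
d^2_{1,0}(0.3811) = -0.439193 +0.016341 = -0.422852
Phases: e^{-i·(1)·1.1443}=+0.413684-0.910421i, e^{-i·(0)·0.4701}=+1.000000+0.000000i ⇒ D=-0.174927+0.384973i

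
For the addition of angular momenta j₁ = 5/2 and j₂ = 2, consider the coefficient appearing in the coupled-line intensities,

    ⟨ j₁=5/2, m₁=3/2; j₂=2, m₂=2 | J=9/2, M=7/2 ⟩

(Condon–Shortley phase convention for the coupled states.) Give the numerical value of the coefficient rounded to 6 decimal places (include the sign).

+√(5/9) ≈ +0.745356

√[10·0!5!4!/10! · 4!1!4!0!8!1!] = √(184320)
  +(−1)^0/∏(0,0,1,4,4,0)! = 1/576  (running 1/576)
⟨..|..⟩ = √(184320)·(1/576) = +0.745356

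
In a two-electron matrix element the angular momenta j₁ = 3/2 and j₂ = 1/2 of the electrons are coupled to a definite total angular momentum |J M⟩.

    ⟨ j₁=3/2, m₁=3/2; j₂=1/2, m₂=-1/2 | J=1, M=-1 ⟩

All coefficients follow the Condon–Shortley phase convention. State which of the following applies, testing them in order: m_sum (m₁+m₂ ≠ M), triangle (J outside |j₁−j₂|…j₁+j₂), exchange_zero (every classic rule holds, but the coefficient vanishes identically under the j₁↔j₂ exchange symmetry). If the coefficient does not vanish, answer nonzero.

m-sum: m₁+m₂ = 3/2+(-1/2) = 1, M = -1  ✗ ⇒ coefficient is 0

m_sum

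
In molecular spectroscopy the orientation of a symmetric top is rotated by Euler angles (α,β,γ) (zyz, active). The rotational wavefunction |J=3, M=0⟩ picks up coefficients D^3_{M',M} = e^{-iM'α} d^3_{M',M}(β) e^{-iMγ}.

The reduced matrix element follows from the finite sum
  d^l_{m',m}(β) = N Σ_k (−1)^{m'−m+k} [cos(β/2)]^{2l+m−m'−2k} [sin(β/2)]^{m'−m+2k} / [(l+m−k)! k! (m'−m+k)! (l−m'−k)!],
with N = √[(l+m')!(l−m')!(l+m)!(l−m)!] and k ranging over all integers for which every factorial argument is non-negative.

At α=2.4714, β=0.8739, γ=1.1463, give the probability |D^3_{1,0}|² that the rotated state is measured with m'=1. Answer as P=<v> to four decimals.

D^3_{1,0}(2.4714,0.8739,1.1463) = e^{-i·1·2.4714}·d^3_{1,0}(0.8739)·e^{-i·0·1.1463}. Compute d first:
With c≡cos(β/2)=0.906047 and s≡sin(β/2)=0.423178, N=[24·2·6·6]^{1/2}=41.569219
Admissible k: 0..2 (factorial args all ≥0)
  k=0: (−1)^1·41.5692/(12)·0.9060^5·0.4232^1 = -0.895089
  k=1: (−1)^2·41.5692/(4)·0.9060^3·0.4232^3 = +0.585777
  k=2: (−1)^3·41.5692/(12)·0.9060^1·0.4232^5 = -0.042595
d^3_{1,0}(0.8739) = -0.895089 +0.585777 -0.042595 = -0.351906
|D^3_{1,0}|² = |d^3_{1,0}(β)|² = (-0.351906)² = 0.123838 (the z-rotation phases have unit modulus)

P=0.1238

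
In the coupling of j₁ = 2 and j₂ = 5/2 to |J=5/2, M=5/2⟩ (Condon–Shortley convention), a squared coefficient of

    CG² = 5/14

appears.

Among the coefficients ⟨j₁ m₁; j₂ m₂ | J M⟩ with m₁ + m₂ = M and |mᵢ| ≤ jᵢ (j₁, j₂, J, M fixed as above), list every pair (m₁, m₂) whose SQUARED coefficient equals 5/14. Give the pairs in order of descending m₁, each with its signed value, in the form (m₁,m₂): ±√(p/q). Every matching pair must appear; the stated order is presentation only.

(0,5/2): +√(5/14)

Admissible pairs with m₁+m₂ = M = 5/2: (0,5/2), (1,3/2), (2,1/2)
  (m₁,m₂)=(2,1/2): CG² = 3/14, CG = +√(3/14)
  (m₁,m₂)=(1,3/2): CG² = 3/7, CG = −√(3/7)
  (m₁,m₂)=(0,5/2): CG² = 5/14, CG = +√(5/14)   ← matches the target
Pairs with CG² = 5/14: (0,5/2): +√(5/14)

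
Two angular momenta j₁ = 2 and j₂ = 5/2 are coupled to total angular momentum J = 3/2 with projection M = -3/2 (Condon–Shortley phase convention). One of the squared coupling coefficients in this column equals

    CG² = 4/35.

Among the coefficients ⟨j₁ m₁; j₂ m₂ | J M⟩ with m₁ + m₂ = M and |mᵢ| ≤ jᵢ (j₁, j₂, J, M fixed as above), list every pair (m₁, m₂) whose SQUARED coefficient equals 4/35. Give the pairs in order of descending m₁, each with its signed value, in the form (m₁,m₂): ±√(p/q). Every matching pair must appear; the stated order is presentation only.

(-2,1/2): −√(4/35)

Admissible pairs with m₁+m₂ = M = -3/2: (-2,1/2), (-1,-1/2), (0,-3/2), (1,-5/2)
  (m₁,m₂)=(1,-5/2): CG² = 2/7, CG = +√(2/7)
  (m₁,m₂)=(0,-3/2): CG² = 12/35, CG = −√(12/35)
  (m₁,m₂)=(-1,-1/2): CG² = 9/35, CG = +√(9/35)
  (m₁,m₂)=(-2,1/2): CG² = 4/35, CG = −√(4/35)   ← matches the target
Pairs with CG² = 4/35: (-2,1/2): −√(4/35)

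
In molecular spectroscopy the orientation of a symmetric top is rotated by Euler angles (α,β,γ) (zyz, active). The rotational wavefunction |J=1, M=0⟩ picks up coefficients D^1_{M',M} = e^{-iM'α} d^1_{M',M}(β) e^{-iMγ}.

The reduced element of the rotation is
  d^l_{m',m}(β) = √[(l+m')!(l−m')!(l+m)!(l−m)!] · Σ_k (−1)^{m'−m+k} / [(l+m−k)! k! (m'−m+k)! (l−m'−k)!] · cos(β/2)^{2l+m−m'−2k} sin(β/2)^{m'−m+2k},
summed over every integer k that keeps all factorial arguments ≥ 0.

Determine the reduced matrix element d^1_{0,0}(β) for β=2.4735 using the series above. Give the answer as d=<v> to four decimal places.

d^1_{0,0}(β=2.4735) via the finite sum:
c=cos(2.473500/2)=0.327868, s=sin(2.473500/2)=0.944723; N=√[1·1·1·1]=1.000000
k: max(0,(0)−(0))=0 … min(1+(0),1−(0))=1
  k=0: (−1)^0·1.0000/(1)·0.3279^2·0.9447^0 = +0.107498
  k=1: (−1)^1·1.0000/(1)·0.3279^0·0.9447^2 = -0.892502
d^1_{0,0}(2.4735) = +0.107498 -0.892502 = -0.785005

d=-0.7850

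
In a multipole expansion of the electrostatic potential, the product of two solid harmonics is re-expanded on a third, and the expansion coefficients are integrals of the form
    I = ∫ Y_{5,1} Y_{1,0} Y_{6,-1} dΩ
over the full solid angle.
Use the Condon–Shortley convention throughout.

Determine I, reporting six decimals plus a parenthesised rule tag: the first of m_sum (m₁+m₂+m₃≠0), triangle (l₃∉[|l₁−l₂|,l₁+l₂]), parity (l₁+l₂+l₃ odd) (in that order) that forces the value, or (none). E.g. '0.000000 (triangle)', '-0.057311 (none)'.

-0.241725 (none)

Rules hold: Σm=0, L=12 even, 4≤6≤6.
N = 11·3·13 = 429
Δ = 0!·10!·2!/13! = 1/858
Racah Σ t=0..0: t=0:+1/14400 = 1/14400
⇒ 3j(5 1 6; 0 0 0)² = 6/143, sgn +1
Racah Σ t=0..0: t=0:+1/17280 = 1/17280
⇒ 3j(5 1 6; 1 0 -1)² = 35/858, sgn -1
4πI² = N·(3j₀)²·(3jₘ)² = 105/143
I = -1·√(0.734266/4π) = -0.24172507
No selection rule forces the value: the integral is nonzero (none).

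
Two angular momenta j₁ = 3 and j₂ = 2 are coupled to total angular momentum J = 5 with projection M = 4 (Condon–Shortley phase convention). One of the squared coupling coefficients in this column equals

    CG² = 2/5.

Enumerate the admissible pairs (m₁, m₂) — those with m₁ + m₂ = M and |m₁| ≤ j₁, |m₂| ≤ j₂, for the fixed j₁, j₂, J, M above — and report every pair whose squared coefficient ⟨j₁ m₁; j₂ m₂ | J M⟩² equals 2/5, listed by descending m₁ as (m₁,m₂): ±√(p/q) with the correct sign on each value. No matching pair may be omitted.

(3,1): +√(2/5)

Admissible pairs with m₁+m₂ = M = 4: (2,2), (3,1)
  (m₁,m₂)=(3,1): CG² = 2/5, CG = +√(2/5)   ← matches the target
  (m₁,m₂)=(2,2): CG² = 3/5, CG = +√(3/5)
Pairs with CG² = 2/5: (3,1): +√(2/5)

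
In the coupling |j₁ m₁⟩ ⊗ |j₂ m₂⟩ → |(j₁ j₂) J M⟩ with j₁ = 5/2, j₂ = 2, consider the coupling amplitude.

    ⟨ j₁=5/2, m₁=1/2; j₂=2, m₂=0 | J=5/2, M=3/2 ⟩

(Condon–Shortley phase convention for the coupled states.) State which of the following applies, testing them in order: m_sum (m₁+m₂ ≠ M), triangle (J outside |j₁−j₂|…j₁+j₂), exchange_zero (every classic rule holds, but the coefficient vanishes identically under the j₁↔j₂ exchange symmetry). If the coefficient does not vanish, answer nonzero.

m-sum: m₁+m₂ = 1/2+0 = 1/2, M = 3/2  ✗ ⇒ coefficient is 0

m_sum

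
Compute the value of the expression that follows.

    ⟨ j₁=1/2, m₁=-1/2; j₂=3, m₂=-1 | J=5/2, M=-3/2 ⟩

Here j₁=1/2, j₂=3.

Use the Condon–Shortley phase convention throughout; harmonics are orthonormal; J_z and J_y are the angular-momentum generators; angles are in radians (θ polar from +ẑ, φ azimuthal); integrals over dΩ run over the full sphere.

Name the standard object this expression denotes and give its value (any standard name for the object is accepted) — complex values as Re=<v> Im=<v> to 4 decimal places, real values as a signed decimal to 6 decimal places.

This is a Clebsch–Gordan (vector-coupling) coefficient.
triangle: 1!×0!×5!/7! = 120/5040
(j±m)!: 0!×1!×2!×4!×1!×4! = 1152
prefactor² = (2J+1)×Δ×N² = 1152/7
  k=1: −1/(1!×0!×0!×1!×0!×4!) = -1/24
Σ = -1/24  ⇒  CG² = 1152/7×(-1/24)² = 2/7
CG = −√(2/7) = -0.534522

Clebsch–Gordan coefficient, −√(2/7) ≈ -0.534522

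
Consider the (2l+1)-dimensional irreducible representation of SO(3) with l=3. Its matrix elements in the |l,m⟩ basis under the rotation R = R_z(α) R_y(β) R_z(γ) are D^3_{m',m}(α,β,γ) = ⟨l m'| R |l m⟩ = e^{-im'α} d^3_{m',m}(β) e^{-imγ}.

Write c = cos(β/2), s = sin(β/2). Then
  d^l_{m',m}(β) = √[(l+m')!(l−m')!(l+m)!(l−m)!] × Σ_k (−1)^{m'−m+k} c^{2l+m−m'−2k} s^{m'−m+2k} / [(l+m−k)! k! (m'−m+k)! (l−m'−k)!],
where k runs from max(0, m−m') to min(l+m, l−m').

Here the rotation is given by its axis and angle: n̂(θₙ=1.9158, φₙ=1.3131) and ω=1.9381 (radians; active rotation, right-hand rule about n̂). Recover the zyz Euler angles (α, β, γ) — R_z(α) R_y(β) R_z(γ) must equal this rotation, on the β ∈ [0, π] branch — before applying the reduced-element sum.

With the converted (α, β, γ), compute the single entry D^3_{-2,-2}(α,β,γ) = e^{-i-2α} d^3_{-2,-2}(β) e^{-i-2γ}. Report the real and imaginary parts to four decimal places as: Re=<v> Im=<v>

Axis–angle → zyz. n̂ = (sinθₙcosφₙ, sinθₙsinφₙ, cosθₙ) = (+0.239836, +0.910000, -0.338200), ω = 1.9381.
R = I cosω + sinω [n̂]ₓ + (1−cosω) n̂n̂ᵀ gives
  R = [-0.280923, +0.612267, +0.739062; -0.019017, +0.766370, -0.642118; -0.959542, -0.194441, -0.203647]
β = atan2(√(R₁₃²+R₂₃²), R₃₃) = 1.775878; α = atan2(R₂₃, R₁₃) mod 2π = 5.567861; γ = atan2(R₃₂, −R₃₁) mod 2π = 6.083254
Split into d^3_{-2,-2}(β=1.7759) × two z-phases.
With c≡cos(β/2)=0.631012 and s≡sin(β/2)=0.775773, N=[1·120·1·120]^{1/2}=120.000000
Admissible k: 0..1 (factorial args all ≥0)
  k=0: (−1)^0·120.0000/(120)·0.6310^6·0.7758^0 = +0.063129
  k=1: (−1)^1·120.0000/(24)·0.6310^4·0.7758^2 = -0.477079
d^3_{-2,-2}(1.7759) = +0.063129 -0.477079 = -0.413950
Phases: e^{-i·(-2)·5.5679}=+0.139689-0.990195i, e^{-i·(-2)·6.0833}=+0.921114-0.389293i ⇒ D=+0.106305+0.400068i

Re=0.1063 Im=0.4001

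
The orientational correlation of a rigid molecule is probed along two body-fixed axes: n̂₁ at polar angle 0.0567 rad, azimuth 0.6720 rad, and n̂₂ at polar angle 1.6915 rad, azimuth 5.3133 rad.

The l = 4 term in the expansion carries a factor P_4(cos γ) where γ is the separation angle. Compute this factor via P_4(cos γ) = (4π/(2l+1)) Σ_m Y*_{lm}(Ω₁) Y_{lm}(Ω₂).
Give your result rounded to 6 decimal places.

0.318183

Addition theorem: P_4(cos γ) = (4π/9) Σ_m Y*_{lm}(Ω₁) Y_{lm}(Ω₂), m = −4…4:
  [-4]  conj(Y_{4,-4})(Ω₁) = (-0.000004, 0.000002) ; Y_{4,-4}(Ω₂) = (-0.317983, -0.289153) ; Δ = (0.000002, 0.000001)
  [-3]  conj(Y_{4,-3})(Ω₁) = (-0.000098, 0.000205) ; Y_{4,-3}(Ω₂) = (0.143501, -0.033893) ; Δ = (-0.000007, 0.000033)
  [-2]  conj(Y_{4,-2})(Ω₁) = (0.001444, 0.006257) ; Y_{4,-2}(Ω₂) = (0.106832, -0.276278) ; Δ = (0.001883, 0.000270)
  [-1]  conj(Y_{4,-1})(Ω₁) = (0.083317, 0.066280) ; Y_{4,-1}(Ω₂) = (0.092675, 0.135198) ; Δ = (-0.001240, 0.017407)
  [+0]  conj(Y_{4,0})(Ω₁) = (0.832734, -0.000000) ; Y_{4,0}(Ω₂) = (0.272122, 0.000000) ; Δ = (0.226605, 0.000000)
  [+1]  conj(Y_{4,1})(Ω₁) = (-0.083317, 0.066280) ; Y_{4,1}(Ω₂) = (-0.092675, 0.135198) ; Δ = (-0.001240, -0.017407)
  [+2]  conj(Y_{4,2})(Ω₁) = (0.001444, -0.006257) ; Y_{4,2}(Ω₂) = (0.106832, 0.276278) ; Δ = (0.001883, -0.000270)
  [+3]  conj(Y_{4,3})(Ω₁) = (0.000098, 0.000205) ; Y_{4,3}(Ω₂) = (-0.143501, -0.033893) ; Δ = (-0.000007, -0.000033)
  [+4]  conj(Y_{4,4})(Ω₁) = (-0.000004, -0.000002) ; Y_{4,4}(Ω₂) = (-0.317983, 0.289153) ; Δ = (0.000002, -0.000001)
Accumulated sum (0.227882, -0.000000); after 4π/(2l+1) scaling, (0.318183, -0.000000) ⇒ P_4 = 0.318183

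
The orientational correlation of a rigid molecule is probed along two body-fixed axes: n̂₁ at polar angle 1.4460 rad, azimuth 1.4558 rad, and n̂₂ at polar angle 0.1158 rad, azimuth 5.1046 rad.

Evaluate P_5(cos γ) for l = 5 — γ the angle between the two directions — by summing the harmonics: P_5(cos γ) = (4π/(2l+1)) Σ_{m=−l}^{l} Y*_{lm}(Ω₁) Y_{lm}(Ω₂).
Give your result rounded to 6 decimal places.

Addition theorem: P_5(cos γ) = (4π/11) Σ_m Y*_{lm}(Ω₁) Y_{lm}(Ω₂), m = −5…5:
  m=-5: Y*=+0.242741+0.374589i  Y=+0.000009-0.000004i  product +0.000004+0.000002i
  m=-4: Y*=+0.158668-0.078609i  Y=+0.000001-0.000260i  product -0.000020-0.000041i
  m=-3: Y*=+0.098349+0.273678i  Y=-0.003882-0.001615i  product +0.000060-0.001221i
  m=-2: Y*=+0.192817-0.045145i  Y=-0.031176+0.031115i  product -0.004607+0.007407i
  m=-1: Y*=+0.028739+0.248807i  Y=+0.107924+0.260912i  product -0.061815+0.034351i
  m=+0: Y*=+0.202789-0.000000i  Y=+0.843796+0.000000i  product +0.171113+0.000000i
  m=+1: Y*=-0.028739+0.248807i  Y=-0.107924+0.260912i  product -0.061815-0.034351i
  m=+2: Y*=+0.192817+0.045145i  Y=-0.031176-0.031115i  product -0.004607-0.007407i
  m=+3: Y*=-0.098349+0.273678i  Y=+0.003882-0.001615i  product +0.000060+0.001221i
  m=+4: Y*=+0.158668+0.078609i  Y=+0.000001+0.000260i  product -0.000020+0.000041i
  m=+5: Y*=-0.242741+0.374589i  Y=-0.000009-0.000004i  product +0.000004-0.000002i
Accumulated sum +0.038356-0.000000i; after 4π/(2l+1) scaling, +0.043817-0.000000i ⇒ P_5 = 0.043817

0.043817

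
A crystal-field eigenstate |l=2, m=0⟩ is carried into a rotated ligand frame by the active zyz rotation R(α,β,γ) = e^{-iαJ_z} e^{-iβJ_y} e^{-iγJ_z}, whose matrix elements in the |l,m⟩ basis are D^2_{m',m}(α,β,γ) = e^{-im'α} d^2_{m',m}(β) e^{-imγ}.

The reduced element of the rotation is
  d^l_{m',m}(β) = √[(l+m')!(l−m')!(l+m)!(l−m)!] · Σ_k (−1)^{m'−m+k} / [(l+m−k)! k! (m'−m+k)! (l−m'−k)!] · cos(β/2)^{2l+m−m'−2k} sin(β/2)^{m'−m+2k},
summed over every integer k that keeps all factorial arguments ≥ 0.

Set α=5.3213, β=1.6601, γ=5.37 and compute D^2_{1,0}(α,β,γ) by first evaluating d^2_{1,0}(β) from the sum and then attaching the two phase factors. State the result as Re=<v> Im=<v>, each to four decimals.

Split into d^2_{1,0}(β=1.6601) × two z-phases.
c=cos(1.660100/2)=0.674839, s=sin(1.660100/2)=0.737965; N=√[6·1·2·2]=4.898979
k∈{0,1} keeps every argument non-negative
  k=0: (−1)^1·4.8990/(2)·0.6748^3·0.7380^1 = -0.555535
  k=1: (−1)^2·4.8990/(2)·0.6748^1·0.7380^3 = +0.664329
d^2_{1,0}(1.6601) = -0.555535 +0.664329 = +0.108794
Attach z-rotation phases: D = e^{-i(1)(5.3213)}·(+0.108794)·e^{-i(0)(5.3700)} = +0.062227+0.089240i

Re=0.0622 Im=0.0892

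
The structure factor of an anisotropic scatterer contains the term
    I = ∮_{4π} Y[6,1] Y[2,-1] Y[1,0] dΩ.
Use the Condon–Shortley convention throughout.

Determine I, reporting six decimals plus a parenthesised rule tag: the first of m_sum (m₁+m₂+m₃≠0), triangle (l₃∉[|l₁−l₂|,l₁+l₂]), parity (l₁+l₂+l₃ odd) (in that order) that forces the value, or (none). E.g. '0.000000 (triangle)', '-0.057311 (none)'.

triangle: need 4≤l₃≤8, have 1; I=0

0.000000 (triangle)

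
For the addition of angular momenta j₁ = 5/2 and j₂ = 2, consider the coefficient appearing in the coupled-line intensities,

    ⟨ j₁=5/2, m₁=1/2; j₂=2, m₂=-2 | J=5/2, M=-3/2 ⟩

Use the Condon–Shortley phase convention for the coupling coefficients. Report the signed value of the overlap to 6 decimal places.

+√(27/70) = +0.621059

j₁+j₂−J=2  J+j₁−j₂=3  J−j₁+j₂=2  j₁+j₂+J+1=8
(j₁±m₁, j₂±m₂, J±M) = (3,2,0,4,1,4)
P² = 864/35
sum k=0..0:
  [0] +1/8 = 1/8
S = 1/8
C² = P²·S² = 27/70 ; C = +0.621059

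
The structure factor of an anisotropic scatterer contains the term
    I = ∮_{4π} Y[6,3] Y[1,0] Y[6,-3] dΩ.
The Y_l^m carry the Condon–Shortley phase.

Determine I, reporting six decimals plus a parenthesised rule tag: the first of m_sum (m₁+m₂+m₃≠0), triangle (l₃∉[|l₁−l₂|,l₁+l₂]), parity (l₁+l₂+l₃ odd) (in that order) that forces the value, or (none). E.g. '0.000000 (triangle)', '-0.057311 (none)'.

0.000000 (parity)

L=13 odd ⇒ parity kills the (l;000) factor ⇒ I = 0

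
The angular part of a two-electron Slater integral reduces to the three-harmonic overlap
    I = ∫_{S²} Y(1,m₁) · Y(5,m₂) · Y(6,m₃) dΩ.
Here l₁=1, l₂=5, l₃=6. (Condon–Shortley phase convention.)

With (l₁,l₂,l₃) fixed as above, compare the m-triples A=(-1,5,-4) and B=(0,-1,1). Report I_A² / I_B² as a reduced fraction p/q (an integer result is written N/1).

l's match ⇒ only the (l;m) 3-j factors differ between A and B.
A: triangle coeff Δ(1,5,6) = 1/858; Σ_t [0,0]: t=0:+1/7257600 = 1/7257600; (3j)²=1/858 [(1 5 6; -1 5 -4)], sign=+1
B: triangle coeff Δ(1,5,6) = 1/858; Σ_t [0,0]: t=0:+1/17280 = 1/17280; (3j)²=35/858 [(1 5 6; 0 -1 1)], sign=-1
I_A²/I_B² = (1/858)/(35/858) = 1/35

1/35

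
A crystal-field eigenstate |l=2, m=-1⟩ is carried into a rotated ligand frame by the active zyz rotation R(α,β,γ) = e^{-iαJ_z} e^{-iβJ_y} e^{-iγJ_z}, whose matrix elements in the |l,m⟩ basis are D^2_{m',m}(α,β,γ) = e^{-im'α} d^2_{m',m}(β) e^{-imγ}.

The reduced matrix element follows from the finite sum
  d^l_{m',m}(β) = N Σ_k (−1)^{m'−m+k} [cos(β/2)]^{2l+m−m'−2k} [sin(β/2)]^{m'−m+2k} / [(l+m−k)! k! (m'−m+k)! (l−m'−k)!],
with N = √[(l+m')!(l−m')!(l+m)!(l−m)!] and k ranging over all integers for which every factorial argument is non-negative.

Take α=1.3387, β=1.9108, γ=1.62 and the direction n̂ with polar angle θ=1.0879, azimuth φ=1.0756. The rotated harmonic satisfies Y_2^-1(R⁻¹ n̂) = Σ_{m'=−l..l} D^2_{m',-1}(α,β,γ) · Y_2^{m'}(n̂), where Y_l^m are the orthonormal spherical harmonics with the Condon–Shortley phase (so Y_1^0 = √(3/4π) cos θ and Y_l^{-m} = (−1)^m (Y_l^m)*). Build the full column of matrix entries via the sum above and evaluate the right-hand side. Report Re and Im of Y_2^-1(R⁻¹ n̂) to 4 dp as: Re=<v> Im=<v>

Re=-0.0979 Im=-0.3691

Need the full column D^2_{m',-1} for m'=−2..2 at α=1.3387, β=1.9108, γ=1.6200.
cos(β/2)=0.577282, sin(β/2)=0.816545
d^2_{-2,-1}: single k=1 term ⇒ +0.314177;  D = -0.126670-0.287510i
d^2_{-1,-1}: k∈[0..1] ⇒ +0.111059 -0.666588 = -0.555529;  D = +0.546264-0.101037i
d^2_{0,-1}: k∈[0..1] ⇒ -0.384787 +0.769846 = +0.385059;  D = -0.018939+0.384593i
d^2_{1,-1}: k∈[0..1] ⇒ +0.666588 -0.444549 = +0.222039;  D = +0.213312+0.061639i
d^2_{2,-1}: single k=0 term ⇒ -0.628576;  D = -0.308718+0.547541i
Y_2^{m'}(θ=1.0879,φ=1.0756) and Σ D·Y over m':
  (-0.1267-0.2875i)·(-0.1661-0.2534i)  (+0.5463-0.1010i)·(+0.1510-0.2795i)  (-0.0189+0.3846i)·(-0.1114+0.0000i)  (+0.2133+0.0616i)·(-0.1510-0.2795i)  (-0.3087+0.5475i)·(-0.1661+0.2534i)
Y_2^-1(R⁻¹ n̂) = -0.097875-0.369061i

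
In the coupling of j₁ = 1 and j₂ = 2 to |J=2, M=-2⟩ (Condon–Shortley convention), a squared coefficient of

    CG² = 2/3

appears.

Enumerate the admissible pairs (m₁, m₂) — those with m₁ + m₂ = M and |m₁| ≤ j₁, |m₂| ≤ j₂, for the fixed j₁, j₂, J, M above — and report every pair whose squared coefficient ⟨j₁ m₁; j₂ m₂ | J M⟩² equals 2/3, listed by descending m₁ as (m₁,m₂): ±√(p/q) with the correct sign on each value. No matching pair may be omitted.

(0,-2): +√(2/3)

Admissible pairs with m₁+m₂ = M = -2: (-1,-1), (0,-2)
  (m₁,m₂)=(0,-2): CG² = 2/3, CG = +√(2/3)   ← matches the target
  (m₁,m₂)=(-1,-1): CG² = 1/3, CG = −√(1/3)
Pairs with CG² = 2/3: (0,-2): +√(2/3)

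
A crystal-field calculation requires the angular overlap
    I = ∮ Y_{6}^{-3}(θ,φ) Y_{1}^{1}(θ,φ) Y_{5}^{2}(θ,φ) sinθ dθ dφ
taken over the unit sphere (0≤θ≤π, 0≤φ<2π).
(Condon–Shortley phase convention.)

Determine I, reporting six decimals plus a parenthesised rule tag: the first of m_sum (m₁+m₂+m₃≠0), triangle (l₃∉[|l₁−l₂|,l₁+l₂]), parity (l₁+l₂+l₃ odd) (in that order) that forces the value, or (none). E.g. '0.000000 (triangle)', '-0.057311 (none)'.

-0.245154 (none)

m-sum 0 ✓  L=12 even ✓  5≤5≤7 ✓
Π(2lᵢ+1) = 13×3×11 = 429
triangle coeff Δ(6,1,5) = 1/858
Σ_t [1,1]: t=1:−1/14400 = -1/14400
(3j)²=6/143 [(6 1 5; 0 0 0)], sign=+1
Σ_t [2,2]: t=2:+1/60480 = 1/60480
(3j)²=6/143 [(6 1 5; -3 1 2)], sign=-1
⇒ 4πI² = 108/143
I = (-1)√(108/143/(4π)) = -0.24515397
No selection rule forces the value: the integral is nonzero (none).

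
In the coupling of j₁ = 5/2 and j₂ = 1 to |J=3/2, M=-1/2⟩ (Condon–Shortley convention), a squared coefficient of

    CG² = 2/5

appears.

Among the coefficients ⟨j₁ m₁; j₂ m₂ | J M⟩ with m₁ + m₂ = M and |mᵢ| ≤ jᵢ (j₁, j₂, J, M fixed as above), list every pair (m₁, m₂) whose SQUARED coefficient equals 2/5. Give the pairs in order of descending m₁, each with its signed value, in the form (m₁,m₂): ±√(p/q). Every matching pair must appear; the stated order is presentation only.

Admissible pairs with m₁+m₂ = M = -1/2: (-3/2,1), (-1/2,0), (1/2,-1)
  (m₁,m₂)=(1/2,-1): CG² = 1/5, CG = +√(1/5)
  (m₁,m₂)=(-1/2,0): CG² = 2/5, CG = −√(2/5)   ← matches the target
  (m₁,m₂)=(-3/2,1): CG² = 2/5, CG = +√(2/5)   ← matches the target
Pairs with CG² = 2/5: (-1/2,0): −√(2/5); (-3/2,1): +√(2/5)

(-1/2,0): −√(2/5); (-3/2,1): +√(2/5)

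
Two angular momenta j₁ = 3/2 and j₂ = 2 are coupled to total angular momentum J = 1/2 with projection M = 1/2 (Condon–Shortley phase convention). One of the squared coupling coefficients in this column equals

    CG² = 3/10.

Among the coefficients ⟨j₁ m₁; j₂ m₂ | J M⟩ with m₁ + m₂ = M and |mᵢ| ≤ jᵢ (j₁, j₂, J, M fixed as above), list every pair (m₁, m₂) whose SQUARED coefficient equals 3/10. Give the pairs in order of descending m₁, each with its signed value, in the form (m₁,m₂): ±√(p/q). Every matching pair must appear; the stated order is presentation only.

Admissible pairs with m₁+m₂ = M = 1/2: (-3/2,2), (-1/2,1), (1/2,0), (3/2,-1)
  (m₁,m₂)=(3/2,-1): CG² = 1/10, CG = +√(1/10)
  (m₁,m₂)=(1/2,0): CG² = 1/5, CG = −√(1/5)
  (m₁,m₂)=(-1/2,1): CG² = 3/10, CG = +√(3/10)   ← matches the target
  (m₁,m₂)=(-3/2,2): CG² = 2/5, CG = −√(2/5)
Pairs with CG² = 3/10: (-1/2,1): +√(3/10)

(-1/2,1): +√(3/10)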